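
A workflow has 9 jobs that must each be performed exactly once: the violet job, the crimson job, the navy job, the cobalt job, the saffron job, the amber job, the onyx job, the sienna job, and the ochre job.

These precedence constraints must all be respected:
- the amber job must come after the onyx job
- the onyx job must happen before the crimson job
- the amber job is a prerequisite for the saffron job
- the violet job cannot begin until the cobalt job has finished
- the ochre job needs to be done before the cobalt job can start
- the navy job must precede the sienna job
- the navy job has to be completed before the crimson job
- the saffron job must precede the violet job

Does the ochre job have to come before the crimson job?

No

Nothing in the constraints links the ochre job and the crimson job; they are unordered relative to each other.
A valid ordering placing the crimson job before the ochre job exists, so the answer is no.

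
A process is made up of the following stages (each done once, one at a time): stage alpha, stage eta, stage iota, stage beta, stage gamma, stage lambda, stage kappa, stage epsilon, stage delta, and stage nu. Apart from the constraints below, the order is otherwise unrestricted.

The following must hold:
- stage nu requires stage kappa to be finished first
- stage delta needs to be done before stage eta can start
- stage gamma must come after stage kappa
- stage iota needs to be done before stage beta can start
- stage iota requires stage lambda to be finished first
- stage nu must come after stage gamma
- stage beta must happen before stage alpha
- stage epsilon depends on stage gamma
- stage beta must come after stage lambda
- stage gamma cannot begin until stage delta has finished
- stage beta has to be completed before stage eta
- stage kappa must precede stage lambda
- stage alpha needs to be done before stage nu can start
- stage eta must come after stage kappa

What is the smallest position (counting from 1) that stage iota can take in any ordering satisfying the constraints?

3

Working backwards through the constraints from stage iota, its full set of required predecessors is stage lambda, stage kappa — 2 of them.
With 2 mandatory predecessors, the earliest stage iota can sit is position 2+1 = 3, and placing just those 2 first achieves it.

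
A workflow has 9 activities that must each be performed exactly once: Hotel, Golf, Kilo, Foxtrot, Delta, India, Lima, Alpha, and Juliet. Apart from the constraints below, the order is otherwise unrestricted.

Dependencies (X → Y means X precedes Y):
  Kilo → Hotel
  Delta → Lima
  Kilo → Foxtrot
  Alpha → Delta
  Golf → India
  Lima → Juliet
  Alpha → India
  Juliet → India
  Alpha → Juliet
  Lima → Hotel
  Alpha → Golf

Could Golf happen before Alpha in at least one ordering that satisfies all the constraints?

No

Following Alpha → Golf, Alpha must precede Golf in every valid ordering.
Hence Golf can never be scheduled before Alpha.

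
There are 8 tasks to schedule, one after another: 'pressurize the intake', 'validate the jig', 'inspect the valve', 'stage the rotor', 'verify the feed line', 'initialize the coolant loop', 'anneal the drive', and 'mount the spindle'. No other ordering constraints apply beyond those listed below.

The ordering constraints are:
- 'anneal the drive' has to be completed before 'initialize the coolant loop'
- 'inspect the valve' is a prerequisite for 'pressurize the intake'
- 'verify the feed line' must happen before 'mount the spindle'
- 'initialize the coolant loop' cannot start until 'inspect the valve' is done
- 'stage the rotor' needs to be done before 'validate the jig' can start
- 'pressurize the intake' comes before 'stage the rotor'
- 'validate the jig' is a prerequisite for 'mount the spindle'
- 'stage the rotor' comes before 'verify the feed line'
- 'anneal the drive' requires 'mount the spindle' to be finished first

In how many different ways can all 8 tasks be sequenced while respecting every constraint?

'inspect the valve' is the only task with nothing required before it, so every ordering starts there.
Counting all ways to extend the partial order to a total order gives 2.

2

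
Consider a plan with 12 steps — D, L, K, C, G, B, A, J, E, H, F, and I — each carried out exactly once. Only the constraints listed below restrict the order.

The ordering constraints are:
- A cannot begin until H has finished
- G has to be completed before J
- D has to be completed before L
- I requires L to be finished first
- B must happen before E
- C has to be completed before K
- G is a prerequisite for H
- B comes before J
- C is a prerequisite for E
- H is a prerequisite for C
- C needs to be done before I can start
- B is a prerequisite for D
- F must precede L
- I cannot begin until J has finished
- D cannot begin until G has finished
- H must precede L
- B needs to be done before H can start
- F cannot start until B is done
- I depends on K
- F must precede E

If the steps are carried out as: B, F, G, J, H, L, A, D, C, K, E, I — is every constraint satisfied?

In the proposed order, L appears before D.
Since D is required before L, the ordering is invalid.

No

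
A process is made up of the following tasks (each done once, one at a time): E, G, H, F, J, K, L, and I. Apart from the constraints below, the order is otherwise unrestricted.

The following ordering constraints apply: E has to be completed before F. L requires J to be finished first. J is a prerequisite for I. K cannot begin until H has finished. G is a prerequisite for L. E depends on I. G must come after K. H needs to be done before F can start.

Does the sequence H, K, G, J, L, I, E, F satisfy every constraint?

Checking each listed constraint against this order: for instance, H is in position 1 and F in position 8, so that constraint holds — and the remaining constraints check out the same way.

Yes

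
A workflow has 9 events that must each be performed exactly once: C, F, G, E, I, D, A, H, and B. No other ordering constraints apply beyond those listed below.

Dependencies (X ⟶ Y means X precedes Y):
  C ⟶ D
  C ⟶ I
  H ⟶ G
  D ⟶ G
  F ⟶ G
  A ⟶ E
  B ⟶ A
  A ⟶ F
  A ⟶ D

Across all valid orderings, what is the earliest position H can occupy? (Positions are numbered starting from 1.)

1

H has no prerequisites at all, so it can go in position 1.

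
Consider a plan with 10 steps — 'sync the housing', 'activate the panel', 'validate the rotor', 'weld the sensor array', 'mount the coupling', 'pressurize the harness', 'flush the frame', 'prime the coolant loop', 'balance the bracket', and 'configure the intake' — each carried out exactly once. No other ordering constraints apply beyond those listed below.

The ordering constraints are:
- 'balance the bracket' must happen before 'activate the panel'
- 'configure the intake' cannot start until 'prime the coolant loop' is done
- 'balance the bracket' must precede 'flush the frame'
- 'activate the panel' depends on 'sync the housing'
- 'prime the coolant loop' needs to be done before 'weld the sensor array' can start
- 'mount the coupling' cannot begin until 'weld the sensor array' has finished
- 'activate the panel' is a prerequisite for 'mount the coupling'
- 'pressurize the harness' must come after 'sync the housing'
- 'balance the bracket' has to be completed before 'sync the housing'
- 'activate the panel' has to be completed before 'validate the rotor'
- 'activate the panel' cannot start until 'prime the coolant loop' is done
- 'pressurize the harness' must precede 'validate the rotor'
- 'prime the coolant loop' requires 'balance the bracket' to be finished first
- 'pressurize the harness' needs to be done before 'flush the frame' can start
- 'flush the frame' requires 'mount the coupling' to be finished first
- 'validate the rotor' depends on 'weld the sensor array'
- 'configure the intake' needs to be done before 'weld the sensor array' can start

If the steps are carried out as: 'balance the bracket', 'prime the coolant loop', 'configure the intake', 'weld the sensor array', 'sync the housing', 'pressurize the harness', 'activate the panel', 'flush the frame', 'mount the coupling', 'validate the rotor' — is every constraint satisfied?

The sequence places 'flush the frame' ahead of 'mount the coupling'.
Since 'mount the coupling' is required before 'flush the frame', the ordering is invalid.

No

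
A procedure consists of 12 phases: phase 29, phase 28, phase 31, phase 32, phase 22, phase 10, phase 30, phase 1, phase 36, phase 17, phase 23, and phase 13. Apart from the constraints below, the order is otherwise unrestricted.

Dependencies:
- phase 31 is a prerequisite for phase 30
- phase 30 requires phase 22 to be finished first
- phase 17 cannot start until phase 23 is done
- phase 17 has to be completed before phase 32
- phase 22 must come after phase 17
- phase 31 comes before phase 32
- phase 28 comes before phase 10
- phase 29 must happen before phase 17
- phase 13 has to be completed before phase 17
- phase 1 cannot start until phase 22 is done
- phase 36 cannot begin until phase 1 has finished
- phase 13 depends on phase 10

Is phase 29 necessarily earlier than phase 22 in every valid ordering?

Yes

Following the dependencies: phase 29 → phase 17 → phase 22.
Hence phase 29 necessarily comes before phase 22.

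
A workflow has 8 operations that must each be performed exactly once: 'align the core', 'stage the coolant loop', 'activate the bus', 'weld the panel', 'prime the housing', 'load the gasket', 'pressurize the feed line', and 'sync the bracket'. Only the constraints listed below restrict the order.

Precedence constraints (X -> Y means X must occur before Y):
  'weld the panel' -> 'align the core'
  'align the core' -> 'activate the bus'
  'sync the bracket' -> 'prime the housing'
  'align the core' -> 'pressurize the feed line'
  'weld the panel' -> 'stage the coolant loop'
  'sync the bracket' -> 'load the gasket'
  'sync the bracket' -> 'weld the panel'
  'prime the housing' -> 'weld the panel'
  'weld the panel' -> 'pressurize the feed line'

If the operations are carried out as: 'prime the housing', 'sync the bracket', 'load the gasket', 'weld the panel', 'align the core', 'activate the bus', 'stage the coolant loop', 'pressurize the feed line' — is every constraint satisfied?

In the proposed order, 'prime the housing' appears before 'sync the bracket'.
Since 'sync the bracket' is required before 'prime the housing', the ordering is invalid.

No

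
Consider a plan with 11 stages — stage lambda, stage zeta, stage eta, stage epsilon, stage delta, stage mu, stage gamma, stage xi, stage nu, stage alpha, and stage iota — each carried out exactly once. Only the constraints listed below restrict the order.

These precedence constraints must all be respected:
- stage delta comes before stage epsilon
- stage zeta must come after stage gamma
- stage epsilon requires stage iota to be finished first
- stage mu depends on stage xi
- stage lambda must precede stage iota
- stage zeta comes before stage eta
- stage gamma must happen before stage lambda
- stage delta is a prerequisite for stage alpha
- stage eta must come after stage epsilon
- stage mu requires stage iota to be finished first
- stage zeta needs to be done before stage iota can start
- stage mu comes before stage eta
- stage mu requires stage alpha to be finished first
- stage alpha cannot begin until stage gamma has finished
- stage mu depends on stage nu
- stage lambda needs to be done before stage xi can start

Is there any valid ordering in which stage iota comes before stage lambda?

Following stage lambda → stage iota, stage lambda must precede stage iota in every valid ordering.
Hence stage iota can never be scheduled before stage lambda.

No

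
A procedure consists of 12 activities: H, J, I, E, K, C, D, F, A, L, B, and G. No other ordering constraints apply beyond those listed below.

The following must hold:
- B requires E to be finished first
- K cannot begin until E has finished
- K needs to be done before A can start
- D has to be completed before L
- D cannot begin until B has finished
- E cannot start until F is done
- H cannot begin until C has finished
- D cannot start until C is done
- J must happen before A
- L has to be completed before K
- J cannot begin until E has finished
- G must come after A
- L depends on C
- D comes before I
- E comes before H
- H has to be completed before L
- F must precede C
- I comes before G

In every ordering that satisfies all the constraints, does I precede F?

The constraints actually force F before I (via F → C → D → I), not the other way around.
So I never precedes F.

No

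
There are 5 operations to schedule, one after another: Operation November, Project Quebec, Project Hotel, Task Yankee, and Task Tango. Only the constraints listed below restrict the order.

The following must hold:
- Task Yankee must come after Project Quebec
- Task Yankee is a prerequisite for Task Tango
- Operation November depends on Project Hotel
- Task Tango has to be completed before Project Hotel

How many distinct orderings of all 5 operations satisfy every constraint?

Project Quebec is the only operation with nothing required before it, so every ordering starts there.
Continuing from there, at each step only one operation has all its prerequisites placed, so the ordering is fully determined — there is exactly 1.

1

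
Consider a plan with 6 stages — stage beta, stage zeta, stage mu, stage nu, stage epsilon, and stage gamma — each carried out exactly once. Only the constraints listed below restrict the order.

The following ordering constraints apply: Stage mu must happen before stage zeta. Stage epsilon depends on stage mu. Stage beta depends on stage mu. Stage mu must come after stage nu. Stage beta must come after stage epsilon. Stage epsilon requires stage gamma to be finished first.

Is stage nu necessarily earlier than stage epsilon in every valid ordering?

Yes

Chaining the stated constraints: stage nu → stage mu → stage epsilon.
That forces stage nu before stage epsilon in every valid schedule.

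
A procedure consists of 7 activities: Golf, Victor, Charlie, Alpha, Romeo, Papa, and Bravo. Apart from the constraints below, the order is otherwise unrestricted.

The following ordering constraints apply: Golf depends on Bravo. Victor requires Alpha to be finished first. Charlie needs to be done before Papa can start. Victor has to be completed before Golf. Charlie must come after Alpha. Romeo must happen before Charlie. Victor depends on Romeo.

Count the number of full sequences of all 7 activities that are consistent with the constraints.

64

The activities with no prerequisites are Alpha, Romeo, Bravo; any of them can be placed first.
Counting all ways to extend the partial order to a total order gives 64.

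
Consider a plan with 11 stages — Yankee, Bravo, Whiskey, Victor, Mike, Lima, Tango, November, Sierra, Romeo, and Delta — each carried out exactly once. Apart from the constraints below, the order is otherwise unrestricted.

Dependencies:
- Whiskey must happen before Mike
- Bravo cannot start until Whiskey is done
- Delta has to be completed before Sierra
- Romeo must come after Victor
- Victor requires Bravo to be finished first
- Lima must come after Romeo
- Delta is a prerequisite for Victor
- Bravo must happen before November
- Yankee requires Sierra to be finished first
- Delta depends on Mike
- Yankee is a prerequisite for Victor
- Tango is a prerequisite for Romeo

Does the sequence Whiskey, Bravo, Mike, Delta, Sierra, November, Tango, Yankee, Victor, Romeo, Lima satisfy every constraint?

Going through the constraints one by one, each required predecessor appears earlier in the sequence than its dependent — e.g. Bravo (position 2) is before Victor (position 9), as required.

Yes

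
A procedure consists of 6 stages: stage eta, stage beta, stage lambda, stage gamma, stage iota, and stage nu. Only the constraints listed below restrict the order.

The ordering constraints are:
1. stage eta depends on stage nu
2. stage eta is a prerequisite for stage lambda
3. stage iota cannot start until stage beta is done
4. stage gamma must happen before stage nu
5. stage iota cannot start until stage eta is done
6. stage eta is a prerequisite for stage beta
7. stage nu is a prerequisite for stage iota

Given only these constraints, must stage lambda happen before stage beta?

Nothing in the constraints links stage lambda and stage beta; they are unordered relative to each other.
A valid ordering placing stage beta before stage lambda exists, so the answer is no.

No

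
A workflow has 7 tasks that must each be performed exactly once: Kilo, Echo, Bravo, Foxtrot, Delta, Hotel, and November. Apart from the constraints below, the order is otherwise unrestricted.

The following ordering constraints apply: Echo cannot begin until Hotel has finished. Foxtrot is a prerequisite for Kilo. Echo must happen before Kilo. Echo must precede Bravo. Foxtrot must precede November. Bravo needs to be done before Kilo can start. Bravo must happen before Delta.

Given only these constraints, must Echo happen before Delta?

Yes

Chaining the stated constraints: Echo → Bravo → Delta.
That forces Echo before Delta in every valid schedule.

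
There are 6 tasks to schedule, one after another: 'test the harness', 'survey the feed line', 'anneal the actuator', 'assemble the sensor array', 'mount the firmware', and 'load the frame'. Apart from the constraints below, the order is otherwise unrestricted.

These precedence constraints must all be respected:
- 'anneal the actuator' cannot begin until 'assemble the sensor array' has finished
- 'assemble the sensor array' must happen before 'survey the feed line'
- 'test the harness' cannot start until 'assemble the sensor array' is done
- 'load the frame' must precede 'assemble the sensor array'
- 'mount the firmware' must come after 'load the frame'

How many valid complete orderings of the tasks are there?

'load the frame' is the only task with nothing required before it, so every ordering starts there.
Enumerating by repeatedly choosing an available task (one whose prerequisites are all placed) gives 30 distinct complete orderings.

30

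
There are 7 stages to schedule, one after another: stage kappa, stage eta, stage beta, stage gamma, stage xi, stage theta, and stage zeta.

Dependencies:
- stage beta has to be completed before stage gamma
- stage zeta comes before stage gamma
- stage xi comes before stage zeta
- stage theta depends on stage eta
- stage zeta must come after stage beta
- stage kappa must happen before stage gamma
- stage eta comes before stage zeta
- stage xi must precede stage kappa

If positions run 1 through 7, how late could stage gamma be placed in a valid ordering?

7

Nothing depends on stage gamma, so it can be the final stage, position 7.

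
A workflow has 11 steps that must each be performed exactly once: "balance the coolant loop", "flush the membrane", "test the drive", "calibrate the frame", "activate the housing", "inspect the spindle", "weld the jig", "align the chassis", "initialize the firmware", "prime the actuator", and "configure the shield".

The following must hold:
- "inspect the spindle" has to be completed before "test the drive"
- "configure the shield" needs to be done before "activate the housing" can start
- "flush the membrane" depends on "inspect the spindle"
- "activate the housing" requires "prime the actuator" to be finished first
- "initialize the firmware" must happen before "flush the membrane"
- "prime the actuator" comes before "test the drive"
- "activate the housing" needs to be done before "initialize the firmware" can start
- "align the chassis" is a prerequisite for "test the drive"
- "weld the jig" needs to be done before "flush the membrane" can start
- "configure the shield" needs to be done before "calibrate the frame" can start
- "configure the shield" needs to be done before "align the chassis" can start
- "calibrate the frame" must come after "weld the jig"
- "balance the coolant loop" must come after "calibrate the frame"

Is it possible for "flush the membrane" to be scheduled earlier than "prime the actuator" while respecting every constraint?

There is a dependency chain "prime the actuator" → "activate the housing" → "initialize the firmware" → "flush the membrane", so "flush the membrane" always comes after "prime the actuator".
Hence "flush the membrane" can never be scheduled before "prime the actuator".

No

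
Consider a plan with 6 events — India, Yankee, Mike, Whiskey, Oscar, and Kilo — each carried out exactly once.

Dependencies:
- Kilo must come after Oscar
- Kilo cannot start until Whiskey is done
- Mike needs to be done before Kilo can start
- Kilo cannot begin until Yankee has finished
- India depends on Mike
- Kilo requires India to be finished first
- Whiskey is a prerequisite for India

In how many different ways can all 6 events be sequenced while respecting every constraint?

4 events have no prerequisites (Yankee, Mike, Whiskey, Oscar), so any of them could come first.
Enumerating by repeatedly choosing an available event (one whose prerequisites are all placed) gives 40 distinct complete orderings.

40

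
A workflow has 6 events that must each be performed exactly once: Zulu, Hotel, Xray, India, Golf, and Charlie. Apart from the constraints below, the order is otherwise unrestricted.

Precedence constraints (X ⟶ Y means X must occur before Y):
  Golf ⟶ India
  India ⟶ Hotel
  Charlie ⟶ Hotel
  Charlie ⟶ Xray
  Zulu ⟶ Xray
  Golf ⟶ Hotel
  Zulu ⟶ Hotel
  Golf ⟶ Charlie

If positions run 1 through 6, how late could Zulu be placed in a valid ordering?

Every event that must follow Zulu has to come after it. Tracing all chains starting from Zulu, those events are: Hotel, Xray — 2 in total.
With 2 mandatory successors out of 6 events total, the latest slot for Zulu is 6−2 = 4, and it's reachable by doing all non-successors before Zulu.

4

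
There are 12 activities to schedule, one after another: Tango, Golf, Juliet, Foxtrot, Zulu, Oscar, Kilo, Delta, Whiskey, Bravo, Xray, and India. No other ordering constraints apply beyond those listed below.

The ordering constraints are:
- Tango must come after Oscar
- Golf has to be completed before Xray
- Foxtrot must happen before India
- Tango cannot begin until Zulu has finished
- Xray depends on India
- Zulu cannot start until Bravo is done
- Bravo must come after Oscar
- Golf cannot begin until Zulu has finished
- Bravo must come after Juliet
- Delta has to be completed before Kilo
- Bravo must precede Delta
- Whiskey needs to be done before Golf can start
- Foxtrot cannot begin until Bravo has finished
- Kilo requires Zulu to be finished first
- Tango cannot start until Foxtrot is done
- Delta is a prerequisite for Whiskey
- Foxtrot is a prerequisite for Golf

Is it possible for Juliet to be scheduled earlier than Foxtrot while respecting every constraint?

Yes

Every valid ordering already has Juliet before Foxtrot (the constraints require it), so in particular at least one does.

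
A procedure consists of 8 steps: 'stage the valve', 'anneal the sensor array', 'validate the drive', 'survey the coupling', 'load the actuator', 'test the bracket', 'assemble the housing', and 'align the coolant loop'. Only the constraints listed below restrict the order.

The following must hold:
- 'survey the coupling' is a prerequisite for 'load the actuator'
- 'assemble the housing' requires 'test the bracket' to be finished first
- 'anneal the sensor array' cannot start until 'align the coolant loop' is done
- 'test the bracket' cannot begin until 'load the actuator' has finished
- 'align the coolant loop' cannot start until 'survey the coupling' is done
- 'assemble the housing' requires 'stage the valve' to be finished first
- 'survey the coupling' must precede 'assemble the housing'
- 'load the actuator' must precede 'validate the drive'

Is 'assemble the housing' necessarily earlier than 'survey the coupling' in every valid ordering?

No

The constraints actually force 'survey the coupling' before 'assemble the housing' (via 'survey the coupling' → 'assemble the housing'), not the other way around.
So 'assemble the housing' does not have to come before 'survey the coupling' — it cannot.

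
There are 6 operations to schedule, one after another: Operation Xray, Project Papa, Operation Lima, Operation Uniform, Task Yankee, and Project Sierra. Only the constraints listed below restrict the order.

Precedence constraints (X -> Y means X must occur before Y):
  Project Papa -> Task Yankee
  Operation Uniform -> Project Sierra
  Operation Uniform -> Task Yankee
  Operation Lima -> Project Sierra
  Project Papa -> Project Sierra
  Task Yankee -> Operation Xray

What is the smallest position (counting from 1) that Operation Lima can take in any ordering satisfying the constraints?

Nothing is required before Operation Lima; it can be the very first operation.

1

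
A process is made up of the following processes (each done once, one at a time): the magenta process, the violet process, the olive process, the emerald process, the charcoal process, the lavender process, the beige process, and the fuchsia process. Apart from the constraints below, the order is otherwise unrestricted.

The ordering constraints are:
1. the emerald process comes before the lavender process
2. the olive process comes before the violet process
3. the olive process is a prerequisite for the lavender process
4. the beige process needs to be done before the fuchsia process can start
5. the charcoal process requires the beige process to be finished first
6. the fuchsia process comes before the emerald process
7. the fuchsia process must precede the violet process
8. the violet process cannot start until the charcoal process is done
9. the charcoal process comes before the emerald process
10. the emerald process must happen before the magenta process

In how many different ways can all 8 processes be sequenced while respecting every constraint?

The processes with no prerequisites are the olive process, the beige process; any of them can be placed first.
Counting all ways to extend the partial order to a total order gives 80.

80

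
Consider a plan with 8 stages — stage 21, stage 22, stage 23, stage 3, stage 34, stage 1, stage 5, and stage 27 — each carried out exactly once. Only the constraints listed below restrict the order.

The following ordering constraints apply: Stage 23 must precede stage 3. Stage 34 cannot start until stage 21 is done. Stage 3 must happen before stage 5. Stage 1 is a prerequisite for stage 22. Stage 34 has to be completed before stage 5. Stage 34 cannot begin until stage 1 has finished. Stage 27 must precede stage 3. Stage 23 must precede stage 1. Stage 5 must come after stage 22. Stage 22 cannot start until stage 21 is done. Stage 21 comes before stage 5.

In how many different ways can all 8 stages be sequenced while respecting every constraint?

116

The stages with no prerequisites are stage 21, stage 23, stage 27; any of them can be placed first.
Enumerating by repeatedly choosing an available stage (one whose prerequisites are all placed) gives 116 distinct complete orderings.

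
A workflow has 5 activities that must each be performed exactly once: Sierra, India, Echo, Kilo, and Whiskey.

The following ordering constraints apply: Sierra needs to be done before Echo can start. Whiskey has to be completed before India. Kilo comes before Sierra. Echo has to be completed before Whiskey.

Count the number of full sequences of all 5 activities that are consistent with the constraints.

1

Kilo is the only activity with nothing required before it, so every ordering starts there.
Continuing from there, at each step only one activity has all its prerequisites placed, so the ordering is fully determined — there is exactly 1.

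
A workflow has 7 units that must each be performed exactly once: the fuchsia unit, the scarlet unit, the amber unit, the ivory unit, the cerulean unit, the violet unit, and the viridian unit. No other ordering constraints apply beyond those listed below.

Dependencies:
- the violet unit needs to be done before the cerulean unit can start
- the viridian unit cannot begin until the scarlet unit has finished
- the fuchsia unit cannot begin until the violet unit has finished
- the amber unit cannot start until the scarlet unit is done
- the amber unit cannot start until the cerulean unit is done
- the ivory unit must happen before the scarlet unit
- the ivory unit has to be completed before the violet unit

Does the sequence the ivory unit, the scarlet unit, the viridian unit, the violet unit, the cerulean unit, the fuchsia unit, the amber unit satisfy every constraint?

Yes

Going through the constraints one by one, each required predecessor appears earlier in the sequence than its dependent — e.g. the scarlet unit (position 2) is before the amber unit (position 7), as required.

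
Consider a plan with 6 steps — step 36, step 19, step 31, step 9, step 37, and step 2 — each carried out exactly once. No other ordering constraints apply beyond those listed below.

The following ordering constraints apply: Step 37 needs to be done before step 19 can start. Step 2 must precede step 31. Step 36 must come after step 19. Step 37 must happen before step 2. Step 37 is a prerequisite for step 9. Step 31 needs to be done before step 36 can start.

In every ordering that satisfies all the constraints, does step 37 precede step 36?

Yes

There is a constraint chain step 37 → step 19 → step 36.
That forces step 37 before step 36 in every valid schedule.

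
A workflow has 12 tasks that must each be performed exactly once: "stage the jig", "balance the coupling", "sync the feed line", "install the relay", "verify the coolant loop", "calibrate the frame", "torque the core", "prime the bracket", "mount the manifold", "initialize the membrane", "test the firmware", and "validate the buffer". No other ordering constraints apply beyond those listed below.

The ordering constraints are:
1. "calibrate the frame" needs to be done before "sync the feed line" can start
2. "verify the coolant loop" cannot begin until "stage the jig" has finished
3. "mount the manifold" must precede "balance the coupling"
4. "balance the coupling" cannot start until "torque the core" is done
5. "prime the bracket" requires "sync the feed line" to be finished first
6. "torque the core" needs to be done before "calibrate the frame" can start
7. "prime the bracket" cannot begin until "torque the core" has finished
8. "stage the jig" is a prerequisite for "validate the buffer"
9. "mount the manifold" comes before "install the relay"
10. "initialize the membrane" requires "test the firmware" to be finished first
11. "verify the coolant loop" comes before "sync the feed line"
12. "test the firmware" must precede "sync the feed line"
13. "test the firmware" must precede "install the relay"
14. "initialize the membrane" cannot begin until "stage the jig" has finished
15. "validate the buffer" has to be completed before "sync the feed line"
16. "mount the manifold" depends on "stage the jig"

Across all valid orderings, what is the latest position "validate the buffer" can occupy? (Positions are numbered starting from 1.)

Every task that must follow "validate the buffer" has to come after it. Tracing all chains starting from "validate the buffer", those tasks are: "sync the feed line", "prime the bracket" — 2 in total.
With 2 mandatory successors out of 12 tasks total, the latest slot for "validate the buffer" is 12−2 = 10, and it's reachable by doing all non-successors before "validate the buffer".

10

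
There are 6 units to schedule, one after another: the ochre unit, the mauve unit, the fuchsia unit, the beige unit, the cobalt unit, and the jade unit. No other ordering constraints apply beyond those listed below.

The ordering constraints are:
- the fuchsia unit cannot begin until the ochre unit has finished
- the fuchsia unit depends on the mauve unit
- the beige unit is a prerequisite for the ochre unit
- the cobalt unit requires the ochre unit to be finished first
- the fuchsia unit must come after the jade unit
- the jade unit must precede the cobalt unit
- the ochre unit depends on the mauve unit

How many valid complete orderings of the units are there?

3 units have no prerequisites (the mauve unit, the beige unit, the jade unit), so any of them could come first.
Enumerating by repeatedly choosing an available unit (one whose prerequisites are all placed) gives 16 distinct complete orderings.

16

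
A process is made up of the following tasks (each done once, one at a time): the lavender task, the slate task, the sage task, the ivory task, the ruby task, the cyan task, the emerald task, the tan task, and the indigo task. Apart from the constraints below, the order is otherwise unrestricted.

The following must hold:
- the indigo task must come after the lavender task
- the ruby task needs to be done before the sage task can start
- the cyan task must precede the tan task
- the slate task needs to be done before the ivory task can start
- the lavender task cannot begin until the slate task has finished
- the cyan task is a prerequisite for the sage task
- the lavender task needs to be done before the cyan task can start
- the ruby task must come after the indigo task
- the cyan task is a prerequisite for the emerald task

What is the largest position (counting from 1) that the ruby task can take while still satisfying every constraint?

Following the constraints forward from the ruby task, its only required successor is the sage task.
With 1 mandatory successor out of 9 tasks total, the latest slot for the ruby task is 9−1 = 8, and it's reachable by doing all non-successors before the ruby task.

8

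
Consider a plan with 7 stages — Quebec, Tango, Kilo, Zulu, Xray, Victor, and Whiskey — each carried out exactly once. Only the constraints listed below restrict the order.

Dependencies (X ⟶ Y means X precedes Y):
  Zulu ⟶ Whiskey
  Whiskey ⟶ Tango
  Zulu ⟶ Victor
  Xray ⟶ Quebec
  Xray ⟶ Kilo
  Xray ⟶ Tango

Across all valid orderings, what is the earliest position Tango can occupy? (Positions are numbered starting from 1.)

Working backwards through the constraints from Tango, its full set of required predecessors is Zulu, Xray, Whiskey — 3 of them.
With 3 mandatory predecessors, the earliest Tango can sit is position 3+1 = 4, and placing just those 3 first achieves it.

4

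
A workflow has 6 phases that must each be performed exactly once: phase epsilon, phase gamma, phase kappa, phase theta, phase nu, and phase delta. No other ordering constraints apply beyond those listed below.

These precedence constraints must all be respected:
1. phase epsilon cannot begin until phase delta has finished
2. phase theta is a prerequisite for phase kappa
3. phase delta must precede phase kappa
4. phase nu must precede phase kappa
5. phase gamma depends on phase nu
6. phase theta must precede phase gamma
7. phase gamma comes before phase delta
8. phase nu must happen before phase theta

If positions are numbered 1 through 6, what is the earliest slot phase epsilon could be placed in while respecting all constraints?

Working backwards through the constraints from phase epsilon, its full set of required predecessors is phase gamma, phase theta, phase nu, phase delta — 4 of them.
With 4 mandatory predecessors, the earliest phase epsilon can sit is position 4+1 = 5, and placing just those 4 first achieves it.

5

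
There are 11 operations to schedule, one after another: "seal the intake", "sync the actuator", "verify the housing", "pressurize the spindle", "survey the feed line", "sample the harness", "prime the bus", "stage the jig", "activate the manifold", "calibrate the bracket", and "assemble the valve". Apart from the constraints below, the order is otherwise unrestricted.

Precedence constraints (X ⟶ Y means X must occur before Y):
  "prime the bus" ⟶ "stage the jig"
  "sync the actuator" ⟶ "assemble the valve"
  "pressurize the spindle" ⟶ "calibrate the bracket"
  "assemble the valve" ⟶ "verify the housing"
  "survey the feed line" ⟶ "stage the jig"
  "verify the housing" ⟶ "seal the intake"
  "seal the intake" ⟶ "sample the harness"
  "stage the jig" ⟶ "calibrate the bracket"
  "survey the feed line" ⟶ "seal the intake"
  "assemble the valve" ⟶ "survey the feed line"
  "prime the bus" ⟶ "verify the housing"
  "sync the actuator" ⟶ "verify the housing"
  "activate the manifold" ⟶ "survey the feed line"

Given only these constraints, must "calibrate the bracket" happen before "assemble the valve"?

No

There is a chain "assemble the valve" → "survey the feed line" → "stage the jig" → "calibrate the bracket", which puts "assemble the valve" before "calibrate the bracket".
So "calibrate the bracket" never precedes "assemble the valve".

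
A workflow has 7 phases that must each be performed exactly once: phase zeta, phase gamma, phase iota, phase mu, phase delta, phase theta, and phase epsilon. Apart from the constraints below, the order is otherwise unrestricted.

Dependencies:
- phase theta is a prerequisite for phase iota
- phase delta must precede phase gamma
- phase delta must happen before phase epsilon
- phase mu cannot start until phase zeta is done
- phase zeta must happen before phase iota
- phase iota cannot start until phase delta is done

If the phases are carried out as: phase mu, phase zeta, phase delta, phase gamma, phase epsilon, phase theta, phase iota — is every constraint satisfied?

The sequence places phase mu ahead of phase zeta.
Since phase zeta is required before phase mu, the ordering is invalid.

No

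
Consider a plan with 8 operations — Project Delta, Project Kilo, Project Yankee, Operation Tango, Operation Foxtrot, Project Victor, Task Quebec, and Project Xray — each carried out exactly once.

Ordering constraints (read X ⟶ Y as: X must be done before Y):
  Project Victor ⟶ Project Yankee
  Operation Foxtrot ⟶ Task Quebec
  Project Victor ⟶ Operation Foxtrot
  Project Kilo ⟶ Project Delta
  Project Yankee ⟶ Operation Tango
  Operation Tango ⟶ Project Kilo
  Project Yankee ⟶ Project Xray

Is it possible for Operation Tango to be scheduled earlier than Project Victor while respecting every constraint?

The constraints give a chain Project Victor → Project Yankee → Operation Tango, which forces Project Victor before Operation Tango.
So no valid ordering can have Operation Tango before Project Victor.

No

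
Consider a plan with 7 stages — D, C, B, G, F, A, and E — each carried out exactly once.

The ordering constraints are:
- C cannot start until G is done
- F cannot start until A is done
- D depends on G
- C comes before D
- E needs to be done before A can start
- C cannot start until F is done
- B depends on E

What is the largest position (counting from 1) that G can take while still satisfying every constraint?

5

Every stage that must follow G has to come after it. Tracing all chains starting from G, those stages are: D, C — 2 in total.
So at least 2 stages follow G, putting G no later than position 5. That position is achievable by scheduling everything else first.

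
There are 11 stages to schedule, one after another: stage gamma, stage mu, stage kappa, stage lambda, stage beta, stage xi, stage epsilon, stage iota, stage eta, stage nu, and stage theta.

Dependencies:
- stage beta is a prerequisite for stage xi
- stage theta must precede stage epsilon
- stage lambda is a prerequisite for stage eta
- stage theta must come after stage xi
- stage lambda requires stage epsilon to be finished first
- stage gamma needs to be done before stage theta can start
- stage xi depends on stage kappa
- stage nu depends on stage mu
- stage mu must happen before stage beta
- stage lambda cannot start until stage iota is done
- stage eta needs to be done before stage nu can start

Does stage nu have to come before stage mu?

The constraints actually force stage mu before stage nu (via stage mu → stage nu), not the other way around.
So stage nu does not have to come before stage mu — it cannot.

No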